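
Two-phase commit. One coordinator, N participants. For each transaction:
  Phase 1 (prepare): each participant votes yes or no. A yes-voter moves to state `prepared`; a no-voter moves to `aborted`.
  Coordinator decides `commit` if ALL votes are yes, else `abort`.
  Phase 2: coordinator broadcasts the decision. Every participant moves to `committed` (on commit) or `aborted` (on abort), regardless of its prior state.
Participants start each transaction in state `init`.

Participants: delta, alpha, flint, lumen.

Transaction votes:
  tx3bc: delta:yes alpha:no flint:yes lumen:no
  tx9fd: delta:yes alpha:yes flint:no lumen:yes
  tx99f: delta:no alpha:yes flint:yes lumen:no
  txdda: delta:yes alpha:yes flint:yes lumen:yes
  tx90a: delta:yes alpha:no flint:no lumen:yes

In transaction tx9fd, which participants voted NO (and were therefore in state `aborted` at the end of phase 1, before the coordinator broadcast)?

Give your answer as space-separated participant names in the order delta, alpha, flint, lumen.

Txn tx9fd phase 1: delta yes -> prepared; alpha yes -> prepared; flint no -> aborted; lumen yes -> prepared

Answer: flint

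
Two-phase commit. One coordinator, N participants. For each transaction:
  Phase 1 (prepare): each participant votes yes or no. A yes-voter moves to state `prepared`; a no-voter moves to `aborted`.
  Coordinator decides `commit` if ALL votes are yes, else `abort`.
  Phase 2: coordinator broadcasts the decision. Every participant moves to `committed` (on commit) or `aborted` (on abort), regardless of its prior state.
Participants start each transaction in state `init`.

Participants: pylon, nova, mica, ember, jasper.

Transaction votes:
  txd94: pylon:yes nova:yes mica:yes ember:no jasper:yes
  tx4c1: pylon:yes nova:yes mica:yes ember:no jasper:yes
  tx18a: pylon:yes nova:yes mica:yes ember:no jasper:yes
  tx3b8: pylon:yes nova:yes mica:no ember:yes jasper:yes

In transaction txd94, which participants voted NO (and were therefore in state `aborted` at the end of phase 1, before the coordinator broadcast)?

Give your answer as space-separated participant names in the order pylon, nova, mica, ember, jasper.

Txn txd94 phase 1: pylon yes -> prepared; nova yes -> prepared; mica yes -> prepared; ember no -> aborted; jasper yes -> prepared

Answer: ember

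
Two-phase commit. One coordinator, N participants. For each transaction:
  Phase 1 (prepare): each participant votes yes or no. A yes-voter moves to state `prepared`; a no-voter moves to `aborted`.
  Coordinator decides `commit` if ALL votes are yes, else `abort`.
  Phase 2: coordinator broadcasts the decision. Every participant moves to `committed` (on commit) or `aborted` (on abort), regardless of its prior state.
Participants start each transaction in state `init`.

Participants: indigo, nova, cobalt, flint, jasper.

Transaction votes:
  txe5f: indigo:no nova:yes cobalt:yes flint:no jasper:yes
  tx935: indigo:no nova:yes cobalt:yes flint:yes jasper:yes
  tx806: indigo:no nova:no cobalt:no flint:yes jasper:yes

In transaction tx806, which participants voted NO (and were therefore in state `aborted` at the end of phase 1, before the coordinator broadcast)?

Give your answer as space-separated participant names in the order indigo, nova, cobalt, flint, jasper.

Txn tx806 phase 1: indigo no -> aborted; nova no -> aborted; cobalt no -> aborted; flint yes -> prepared; jasper yes -> prepared

Answer: indigo nova cobalt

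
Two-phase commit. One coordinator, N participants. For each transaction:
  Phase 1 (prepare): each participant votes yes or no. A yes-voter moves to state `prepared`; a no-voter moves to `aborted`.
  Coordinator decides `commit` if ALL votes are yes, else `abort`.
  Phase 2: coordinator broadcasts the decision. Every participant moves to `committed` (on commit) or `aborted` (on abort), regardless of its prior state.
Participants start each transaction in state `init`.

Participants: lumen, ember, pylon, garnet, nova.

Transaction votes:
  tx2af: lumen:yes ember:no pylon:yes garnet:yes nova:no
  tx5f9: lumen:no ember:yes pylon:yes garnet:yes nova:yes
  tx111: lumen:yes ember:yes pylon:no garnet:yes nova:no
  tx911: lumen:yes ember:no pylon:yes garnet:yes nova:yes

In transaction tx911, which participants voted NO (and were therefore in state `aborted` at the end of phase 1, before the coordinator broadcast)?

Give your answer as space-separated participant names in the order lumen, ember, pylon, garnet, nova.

Answer: ember

Derivation:
Txn tx911 phase 1: lumen yes -> prepared; ember no -> aborted; pylon yes -> prepared; garnet yes -> prepared; nova yes -> prepared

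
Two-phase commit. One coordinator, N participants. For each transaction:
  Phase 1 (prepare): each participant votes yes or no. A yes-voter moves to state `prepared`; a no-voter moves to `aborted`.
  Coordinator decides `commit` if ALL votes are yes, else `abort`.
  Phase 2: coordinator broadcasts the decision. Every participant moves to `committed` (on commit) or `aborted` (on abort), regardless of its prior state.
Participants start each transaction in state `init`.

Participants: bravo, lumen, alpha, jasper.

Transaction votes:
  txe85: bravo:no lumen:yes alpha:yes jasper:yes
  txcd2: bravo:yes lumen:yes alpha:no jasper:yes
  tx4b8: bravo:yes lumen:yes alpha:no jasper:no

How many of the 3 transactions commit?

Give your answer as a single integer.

Answer: 0

Derivation:
txe85: no from bravo -> abort (commits=0)
txcd2: no from alpha -> abort (commits=0)
tx4b8: no from alpha, jasper -> abort (commits=0)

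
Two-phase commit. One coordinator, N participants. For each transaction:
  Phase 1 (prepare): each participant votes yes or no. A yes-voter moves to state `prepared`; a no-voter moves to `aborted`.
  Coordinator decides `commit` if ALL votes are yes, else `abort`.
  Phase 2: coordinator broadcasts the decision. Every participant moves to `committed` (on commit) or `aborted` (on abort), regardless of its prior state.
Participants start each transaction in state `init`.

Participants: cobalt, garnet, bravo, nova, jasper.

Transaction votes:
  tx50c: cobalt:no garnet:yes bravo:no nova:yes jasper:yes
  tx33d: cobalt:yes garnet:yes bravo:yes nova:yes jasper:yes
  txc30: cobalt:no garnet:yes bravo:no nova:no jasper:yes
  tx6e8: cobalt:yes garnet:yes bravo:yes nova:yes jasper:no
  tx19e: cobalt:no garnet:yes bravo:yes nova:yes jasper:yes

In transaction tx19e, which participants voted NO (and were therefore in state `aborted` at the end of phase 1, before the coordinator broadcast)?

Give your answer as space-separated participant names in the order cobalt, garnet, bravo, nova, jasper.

Answer: cobalt

Derivation:
Txn tx19e phase 1: cobalt no -> aborted; garnet yes -> prepared; bravo yes -> prepared; nova yes -> prepared; jasper yes -> prepared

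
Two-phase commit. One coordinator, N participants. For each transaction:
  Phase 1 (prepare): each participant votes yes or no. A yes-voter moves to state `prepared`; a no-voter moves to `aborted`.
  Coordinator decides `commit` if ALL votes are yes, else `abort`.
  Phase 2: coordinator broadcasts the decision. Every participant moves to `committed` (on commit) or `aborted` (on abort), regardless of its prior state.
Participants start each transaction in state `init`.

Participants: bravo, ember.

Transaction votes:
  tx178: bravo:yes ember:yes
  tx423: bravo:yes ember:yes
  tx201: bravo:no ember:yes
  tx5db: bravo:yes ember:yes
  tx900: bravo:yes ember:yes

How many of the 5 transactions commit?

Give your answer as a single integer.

Answer: 4

Derivation:
tx178: all yes -> commit (commits=1)
tx423: all yes -> commit (commits=2)
tx201: no from bravo -> abort (commits=2)
tx5db: all yes -> commit (commits=3)
tx900: all yes -> commit (commits=4)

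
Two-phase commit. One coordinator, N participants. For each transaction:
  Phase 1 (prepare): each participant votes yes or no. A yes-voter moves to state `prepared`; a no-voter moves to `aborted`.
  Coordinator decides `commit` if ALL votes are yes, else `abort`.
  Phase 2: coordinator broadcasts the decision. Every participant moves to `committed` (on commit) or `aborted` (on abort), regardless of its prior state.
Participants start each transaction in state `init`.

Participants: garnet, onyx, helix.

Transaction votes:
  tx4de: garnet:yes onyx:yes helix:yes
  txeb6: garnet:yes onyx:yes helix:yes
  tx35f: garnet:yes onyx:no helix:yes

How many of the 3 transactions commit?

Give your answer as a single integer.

tx4de: all yes -> commit (commits=1)
txeb6: all yes -> commit (commits=2)
tx35f: no from onyx -> abort (commits=2)

Answer: 2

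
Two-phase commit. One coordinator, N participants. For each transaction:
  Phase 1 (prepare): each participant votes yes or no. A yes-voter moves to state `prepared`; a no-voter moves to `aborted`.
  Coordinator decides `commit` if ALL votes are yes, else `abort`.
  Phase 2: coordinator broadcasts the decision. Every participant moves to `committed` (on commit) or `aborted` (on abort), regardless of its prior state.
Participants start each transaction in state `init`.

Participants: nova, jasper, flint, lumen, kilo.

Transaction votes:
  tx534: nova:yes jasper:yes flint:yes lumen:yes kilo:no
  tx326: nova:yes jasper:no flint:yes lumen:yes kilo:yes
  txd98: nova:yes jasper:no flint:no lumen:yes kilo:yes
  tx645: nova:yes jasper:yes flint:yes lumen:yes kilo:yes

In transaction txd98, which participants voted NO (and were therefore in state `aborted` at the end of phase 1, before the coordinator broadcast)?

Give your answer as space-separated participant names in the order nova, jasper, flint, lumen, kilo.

Txn txd98 phase 1: nova yes -> prepared; jasper no -> aborted; flint no -> aborted; lumen yes -> prepared; kilo yes -> prepared

Answer: jasper flint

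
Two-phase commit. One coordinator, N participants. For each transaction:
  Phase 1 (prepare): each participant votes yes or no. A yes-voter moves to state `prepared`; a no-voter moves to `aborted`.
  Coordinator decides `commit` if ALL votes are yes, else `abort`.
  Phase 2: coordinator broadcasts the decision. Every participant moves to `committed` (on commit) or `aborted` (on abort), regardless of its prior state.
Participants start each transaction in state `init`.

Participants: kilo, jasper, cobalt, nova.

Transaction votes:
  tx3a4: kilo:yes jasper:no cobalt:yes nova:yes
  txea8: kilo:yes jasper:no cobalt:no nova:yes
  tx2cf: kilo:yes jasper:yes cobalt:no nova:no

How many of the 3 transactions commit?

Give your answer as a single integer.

tx3a4: no from jasper -> abort (commits=0)
txea8: no from jasper, cobalt -> abort (commits=0)
tx2cf: no from cobalt, nova -> abort (commits=0)

Answer: 0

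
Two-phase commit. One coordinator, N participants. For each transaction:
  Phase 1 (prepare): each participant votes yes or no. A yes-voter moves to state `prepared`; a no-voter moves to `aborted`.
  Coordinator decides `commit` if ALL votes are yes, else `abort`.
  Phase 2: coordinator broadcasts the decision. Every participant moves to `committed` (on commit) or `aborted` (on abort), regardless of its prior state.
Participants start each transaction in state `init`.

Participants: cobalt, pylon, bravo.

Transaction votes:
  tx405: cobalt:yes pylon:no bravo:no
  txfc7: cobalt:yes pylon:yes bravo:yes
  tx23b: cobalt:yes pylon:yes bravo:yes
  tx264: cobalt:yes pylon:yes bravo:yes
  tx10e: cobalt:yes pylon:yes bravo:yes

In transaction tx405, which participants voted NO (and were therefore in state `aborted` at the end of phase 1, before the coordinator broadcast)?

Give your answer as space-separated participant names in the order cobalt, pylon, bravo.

Answer: pylon bravo

Derivation:
Txn tx405 phase 1: cobalt yes -> prepared; pylon no -> aborted; bravo no -> aborted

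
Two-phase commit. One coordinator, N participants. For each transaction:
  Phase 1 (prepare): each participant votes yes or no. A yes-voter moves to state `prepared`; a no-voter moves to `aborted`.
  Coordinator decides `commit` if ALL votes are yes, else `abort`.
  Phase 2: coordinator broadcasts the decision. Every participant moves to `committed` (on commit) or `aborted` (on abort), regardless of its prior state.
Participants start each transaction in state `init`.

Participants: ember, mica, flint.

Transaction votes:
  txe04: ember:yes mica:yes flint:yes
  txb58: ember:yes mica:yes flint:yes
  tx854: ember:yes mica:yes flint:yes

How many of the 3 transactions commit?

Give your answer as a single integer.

txe04: all yes -> commit (commits=1)
txb58: all yes -> commit (commits=2)
tx854: all yes -> commit (commits=3)

Answer: 3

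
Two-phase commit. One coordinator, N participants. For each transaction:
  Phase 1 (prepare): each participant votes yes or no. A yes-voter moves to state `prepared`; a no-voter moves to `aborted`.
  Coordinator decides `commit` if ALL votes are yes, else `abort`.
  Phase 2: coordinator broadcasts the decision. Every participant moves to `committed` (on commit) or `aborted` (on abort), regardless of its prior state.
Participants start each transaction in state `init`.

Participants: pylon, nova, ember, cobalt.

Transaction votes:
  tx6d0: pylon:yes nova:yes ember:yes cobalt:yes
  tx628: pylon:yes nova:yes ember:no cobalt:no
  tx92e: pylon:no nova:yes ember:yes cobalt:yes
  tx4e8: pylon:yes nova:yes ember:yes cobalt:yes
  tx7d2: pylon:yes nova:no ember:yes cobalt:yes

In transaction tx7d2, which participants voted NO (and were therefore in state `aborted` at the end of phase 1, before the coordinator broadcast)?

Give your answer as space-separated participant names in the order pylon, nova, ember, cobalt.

Txn tx7d2 phase 1: pylon yes -> prepared; nova no -> aborted; ember yes -> prepared; cobalt yes -> prepared

Answer: nova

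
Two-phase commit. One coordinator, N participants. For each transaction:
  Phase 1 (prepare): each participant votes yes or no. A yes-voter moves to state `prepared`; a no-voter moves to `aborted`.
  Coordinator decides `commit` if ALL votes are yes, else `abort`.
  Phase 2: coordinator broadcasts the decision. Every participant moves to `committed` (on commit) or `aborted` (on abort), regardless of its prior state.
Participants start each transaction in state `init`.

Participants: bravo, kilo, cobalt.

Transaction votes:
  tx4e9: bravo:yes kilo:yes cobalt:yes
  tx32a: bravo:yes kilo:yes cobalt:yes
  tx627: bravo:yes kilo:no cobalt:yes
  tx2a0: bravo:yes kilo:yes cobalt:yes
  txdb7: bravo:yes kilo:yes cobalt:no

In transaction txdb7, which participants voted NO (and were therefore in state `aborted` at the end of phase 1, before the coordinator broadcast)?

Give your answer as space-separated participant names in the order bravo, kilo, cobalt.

Txn txdb7 phase 1: bravo yes -> prepared; kilo yes -> prepared; cobalt no -> aborted

Answer: cobalt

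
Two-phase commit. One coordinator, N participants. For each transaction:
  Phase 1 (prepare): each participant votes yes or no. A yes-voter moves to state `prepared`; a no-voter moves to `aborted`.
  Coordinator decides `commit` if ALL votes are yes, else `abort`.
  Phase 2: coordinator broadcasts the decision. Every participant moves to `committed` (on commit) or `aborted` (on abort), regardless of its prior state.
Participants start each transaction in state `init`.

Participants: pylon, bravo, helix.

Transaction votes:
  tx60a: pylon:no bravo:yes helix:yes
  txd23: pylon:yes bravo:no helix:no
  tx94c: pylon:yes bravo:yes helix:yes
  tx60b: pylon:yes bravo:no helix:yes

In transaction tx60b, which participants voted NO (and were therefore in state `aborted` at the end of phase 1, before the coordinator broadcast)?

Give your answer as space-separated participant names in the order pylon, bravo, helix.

Txn tx60b phase 1: pylon yes -> prepared; bravo no -> aborted; helix yes -> prepared

Answer: bravo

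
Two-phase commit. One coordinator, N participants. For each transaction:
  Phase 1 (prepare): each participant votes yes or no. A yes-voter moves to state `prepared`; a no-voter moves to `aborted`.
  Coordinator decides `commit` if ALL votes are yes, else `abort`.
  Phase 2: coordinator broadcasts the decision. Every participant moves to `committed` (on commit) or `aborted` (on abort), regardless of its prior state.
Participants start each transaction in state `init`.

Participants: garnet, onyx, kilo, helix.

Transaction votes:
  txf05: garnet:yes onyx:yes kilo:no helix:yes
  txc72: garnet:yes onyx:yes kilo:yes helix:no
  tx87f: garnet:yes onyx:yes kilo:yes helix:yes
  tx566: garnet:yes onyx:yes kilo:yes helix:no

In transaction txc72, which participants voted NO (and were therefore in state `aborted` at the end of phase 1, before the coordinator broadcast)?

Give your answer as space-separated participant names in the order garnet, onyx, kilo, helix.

Txn txc72 phase 1: garnet yes -> prepared; onyx yes -> prepared; kilo yes -> prepared; helix no -> aborted

Answer: helix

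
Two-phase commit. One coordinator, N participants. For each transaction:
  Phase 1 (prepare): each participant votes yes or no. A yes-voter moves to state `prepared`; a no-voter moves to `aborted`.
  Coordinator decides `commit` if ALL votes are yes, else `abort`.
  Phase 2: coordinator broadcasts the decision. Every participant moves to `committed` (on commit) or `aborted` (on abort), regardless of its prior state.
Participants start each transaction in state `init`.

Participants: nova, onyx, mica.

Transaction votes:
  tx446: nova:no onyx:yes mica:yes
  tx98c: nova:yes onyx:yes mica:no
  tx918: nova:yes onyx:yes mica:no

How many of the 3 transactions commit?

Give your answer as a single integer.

Answer: 0

Derivation:
tx446: no from nova -> abort (commits=0)
tx98c: no from mica -> abort (commits=0)
tx918: no from mica -> abort (commits=0)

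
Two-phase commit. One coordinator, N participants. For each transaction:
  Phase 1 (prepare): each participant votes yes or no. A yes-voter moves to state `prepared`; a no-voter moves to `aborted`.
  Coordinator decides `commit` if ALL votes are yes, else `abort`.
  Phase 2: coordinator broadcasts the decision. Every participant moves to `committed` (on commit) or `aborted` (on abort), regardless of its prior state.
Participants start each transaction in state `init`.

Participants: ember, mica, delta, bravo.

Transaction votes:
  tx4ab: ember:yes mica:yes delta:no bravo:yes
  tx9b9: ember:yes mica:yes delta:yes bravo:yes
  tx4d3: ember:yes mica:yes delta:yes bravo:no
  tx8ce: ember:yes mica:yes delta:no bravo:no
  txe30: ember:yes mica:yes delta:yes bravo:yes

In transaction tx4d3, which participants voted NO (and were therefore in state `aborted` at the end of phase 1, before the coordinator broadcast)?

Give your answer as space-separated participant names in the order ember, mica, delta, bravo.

Answer: bravo

Derivation:
Txn tx4d3 phase 1: ember yes -> prepared; mica yes -> prepared; delta yes -> prepared; bravo no -> aborted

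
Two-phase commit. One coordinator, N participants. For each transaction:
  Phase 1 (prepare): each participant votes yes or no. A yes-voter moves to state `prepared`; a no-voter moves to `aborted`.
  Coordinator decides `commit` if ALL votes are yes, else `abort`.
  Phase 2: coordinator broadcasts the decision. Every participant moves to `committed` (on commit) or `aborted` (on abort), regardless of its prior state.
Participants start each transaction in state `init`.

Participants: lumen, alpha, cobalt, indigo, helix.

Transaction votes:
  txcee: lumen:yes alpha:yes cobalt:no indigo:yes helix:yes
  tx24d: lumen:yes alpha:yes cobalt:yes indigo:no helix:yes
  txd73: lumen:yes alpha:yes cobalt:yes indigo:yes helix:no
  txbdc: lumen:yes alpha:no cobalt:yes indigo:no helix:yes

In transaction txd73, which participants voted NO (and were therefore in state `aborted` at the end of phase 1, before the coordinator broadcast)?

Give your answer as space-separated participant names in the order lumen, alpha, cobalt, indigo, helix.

Txn txd73 phase 1: lumen yes -> prepared; alpha yes -> prepared; cobalt yes -> prepared; indigo yes -> prepared; helix no -> aborted

Answer: helix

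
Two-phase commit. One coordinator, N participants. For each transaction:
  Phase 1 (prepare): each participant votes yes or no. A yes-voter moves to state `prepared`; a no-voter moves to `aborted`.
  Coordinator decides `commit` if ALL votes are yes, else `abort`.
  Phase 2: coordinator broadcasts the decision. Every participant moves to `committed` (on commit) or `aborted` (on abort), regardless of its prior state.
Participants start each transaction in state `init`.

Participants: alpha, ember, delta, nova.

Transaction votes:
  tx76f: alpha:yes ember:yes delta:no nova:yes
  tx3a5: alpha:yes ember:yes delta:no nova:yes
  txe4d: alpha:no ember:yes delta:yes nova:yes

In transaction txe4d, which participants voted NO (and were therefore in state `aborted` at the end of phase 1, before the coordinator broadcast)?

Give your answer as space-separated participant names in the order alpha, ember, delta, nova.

Answer: alpha

Derivation:
Txn txe4d phase 1: alpha no -> aborted; ember yes -> prepared; delta yes -> prepared; nova yes -> prepared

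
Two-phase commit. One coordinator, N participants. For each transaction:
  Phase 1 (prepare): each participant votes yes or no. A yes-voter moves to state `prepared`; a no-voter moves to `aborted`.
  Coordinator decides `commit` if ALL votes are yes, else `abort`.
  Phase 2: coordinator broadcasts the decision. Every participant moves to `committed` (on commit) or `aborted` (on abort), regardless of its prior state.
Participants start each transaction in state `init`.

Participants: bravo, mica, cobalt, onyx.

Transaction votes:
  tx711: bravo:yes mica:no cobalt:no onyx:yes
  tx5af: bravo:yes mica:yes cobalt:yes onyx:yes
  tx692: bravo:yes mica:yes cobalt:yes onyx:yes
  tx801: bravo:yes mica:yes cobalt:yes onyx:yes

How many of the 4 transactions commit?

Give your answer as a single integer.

tx711: no from mica, cobalt -> abort (commits=0)
tx5af: all yes -> commit (commits=1)
tx692: all yes -> commit (commits=2)
tx801: all yes -> commit (commits=3)

Answer: 3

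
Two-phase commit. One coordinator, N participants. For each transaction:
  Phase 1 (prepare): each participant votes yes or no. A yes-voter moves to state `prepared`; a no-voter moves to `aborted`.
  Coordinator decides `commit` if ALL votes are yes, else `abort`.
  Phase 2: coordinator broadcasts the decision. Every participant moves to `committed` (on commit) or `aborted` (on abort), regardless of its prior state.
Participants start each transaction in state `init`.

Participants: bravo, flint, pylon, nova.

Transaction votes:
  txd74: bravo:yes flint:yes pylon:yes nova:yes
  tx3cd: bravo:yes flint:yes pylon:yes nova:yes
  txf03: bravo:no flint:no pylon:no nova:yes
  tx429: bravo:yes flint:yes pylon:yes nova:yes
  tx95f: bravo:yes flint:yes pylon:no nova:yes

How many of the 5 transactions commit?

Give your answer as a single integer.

txd74: all yes -> commit (commits=1)
tx3cd: all yes -> commit (commits=2)
txf03: no from bravo, flint, pylon -> abort (commits=2)
tx429: all yes -> commit (commits=3)
tx95f: no from pylon -> abort (commits=3)

Answer: 3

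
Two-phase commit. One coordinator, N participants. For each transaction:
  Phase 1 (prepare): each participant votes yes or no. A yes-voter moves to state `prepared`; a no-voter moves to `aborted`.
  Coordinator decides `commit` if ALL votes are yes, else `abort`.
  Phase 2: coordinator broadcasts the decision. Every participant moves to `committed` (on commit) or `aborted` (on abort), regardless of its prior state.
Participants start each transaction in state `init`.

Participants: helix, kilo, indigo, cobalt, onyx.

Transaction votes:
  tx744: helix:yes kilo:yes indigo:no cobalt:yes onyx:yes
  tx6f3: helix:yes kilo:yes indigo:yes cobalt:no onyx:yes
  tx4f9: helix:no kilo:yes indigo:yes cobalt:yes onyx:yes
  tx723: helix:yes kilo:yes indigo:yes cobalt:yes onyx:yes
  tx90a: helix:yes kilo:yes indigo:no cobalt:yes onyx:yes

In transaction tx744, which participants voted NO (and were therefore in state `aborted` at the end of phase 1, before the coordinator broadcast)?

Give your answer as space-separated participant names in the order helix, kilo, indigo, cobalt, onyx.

Answer: indigo

Derivation:
Txn tx744 phase 1: helix yes -> prepared; kilo yes -> prepared; indigo no -> aborted; cobalt yes -> prepared; onyx yes -> prepared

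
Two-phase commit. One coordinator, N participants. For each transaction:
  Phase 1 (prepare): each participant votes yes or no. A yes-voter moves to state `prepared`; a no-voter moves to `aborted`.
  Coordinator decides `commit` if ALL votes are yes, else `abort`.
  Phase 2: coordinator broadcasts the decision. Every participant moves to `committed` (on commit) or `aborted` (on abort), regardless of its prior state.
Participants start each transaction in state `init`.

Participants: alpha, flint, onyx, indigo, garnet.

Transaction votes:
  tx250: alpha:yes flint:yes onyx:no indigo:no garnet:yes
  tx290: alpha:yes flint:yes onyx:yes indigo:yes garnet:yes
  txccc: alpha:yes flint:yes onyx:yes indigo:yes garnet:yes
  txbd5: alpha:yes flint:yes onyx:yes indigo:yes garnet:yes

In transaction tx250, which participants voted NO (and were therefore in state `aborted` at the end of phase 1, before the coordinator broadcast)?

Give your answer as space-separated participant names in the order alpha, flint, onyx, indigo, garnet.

Answer: onyx indigo

Derivation:
Txn tx250 phase 1: alpha yes -> prepared; flint yes -> prepared; onyx no -> aborted; indigo no -> aborted; garnet yes -> prepared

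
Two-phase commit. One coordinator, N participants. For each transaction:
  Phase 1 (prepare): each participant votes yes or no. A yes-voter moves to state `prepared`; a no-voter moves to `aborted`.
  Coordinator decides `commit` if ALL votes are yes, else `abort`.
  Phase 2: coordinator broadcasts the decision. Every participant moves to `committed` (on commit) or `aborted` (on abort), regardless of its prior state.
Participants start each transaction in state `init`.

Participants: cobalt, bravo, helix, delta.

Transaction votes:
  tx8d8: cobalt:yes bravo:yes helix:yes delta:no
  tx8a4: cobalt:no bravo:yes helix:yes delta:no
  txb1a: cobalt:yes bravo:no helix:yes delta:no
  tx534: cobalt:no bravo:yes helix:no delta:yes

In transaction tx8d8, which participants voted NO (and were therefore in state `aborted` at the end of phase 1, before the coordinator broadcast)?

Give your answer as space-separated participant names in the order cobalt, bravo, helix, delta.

Answer: delta

Derivation:
Txn tx8d8 phase 1: cobalt yes -> prepared; bravo yes -> prepared; helix yes -> prepared; delta no -> aborted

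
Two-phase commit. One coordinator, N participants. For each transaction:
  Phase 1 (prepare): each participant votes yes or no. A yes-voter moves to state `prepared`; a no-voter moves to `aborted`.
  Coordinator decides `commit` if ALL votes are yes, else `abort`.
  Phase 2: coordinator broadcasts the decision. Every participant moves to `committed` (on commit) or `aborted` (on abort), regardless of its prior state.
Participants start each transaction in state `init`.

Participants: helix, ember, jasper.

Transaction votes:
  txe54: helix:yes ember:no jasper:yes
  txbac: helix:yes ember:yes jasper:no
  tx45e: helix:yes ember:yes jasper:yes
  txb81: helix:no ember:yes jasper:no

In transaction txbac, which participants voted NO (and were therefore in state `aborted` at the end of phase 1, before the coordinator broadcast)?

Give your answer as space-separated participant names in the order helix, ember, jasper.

Txn txbac phase 1: helix yes -> prepared; ember yes -> prepared; jasper no -> aborted

Answer: jasper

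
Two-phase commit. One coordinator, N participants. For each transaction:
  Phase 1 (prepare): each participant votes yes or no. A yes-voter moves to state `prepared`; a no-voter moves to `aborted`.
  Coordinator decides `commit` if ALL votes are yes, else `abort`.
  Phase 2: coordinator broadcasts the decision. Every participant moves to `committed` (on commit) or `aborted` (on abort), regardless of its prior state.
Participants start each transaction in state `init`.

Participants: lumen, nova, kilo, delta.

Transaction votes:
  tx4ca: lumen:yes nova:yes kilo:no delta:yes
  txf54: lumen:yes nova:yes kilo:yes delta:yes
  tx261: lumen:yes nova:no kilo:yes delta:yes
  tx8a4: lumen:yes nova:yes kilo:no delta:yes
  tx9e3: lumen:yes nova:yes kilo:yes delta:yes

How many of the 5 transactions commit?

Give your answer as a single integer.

Answer: 2

Derivation:
tx4ca: no from kilo -> abort (commits=0)
txf54: all yes -> commit (commits=1)
tx261: no from nova -> abort (commits=1)
tx8a4: no from kilo -> abort (commits=1)
tx9e3: all yes -> commit (commits=2)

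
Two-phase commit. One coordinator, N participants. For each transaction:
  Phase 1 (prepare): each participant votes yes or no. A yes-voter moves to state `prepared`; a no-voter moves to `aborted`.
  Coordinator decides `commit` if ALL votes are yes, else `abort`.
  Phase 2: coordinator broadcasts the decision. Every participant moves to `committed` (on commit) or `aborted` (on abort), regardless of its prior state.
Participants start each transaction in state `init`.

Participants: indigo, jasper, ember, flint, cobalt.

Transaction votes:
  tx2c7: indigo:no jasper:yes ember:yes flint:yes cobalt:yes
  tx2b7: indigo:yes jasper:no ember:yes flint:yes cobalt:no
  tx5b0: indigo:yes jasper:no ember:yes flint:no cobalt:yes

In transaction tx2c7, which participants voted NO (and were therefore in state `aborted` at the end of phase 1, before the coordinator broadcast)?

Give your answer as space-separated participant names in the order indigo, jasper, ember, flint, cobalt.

Answer: indigo

Derivation:
Txn tx2c7 phase 1: indigo no -> aborted; jasper yes -> prepared; ember yes -> prepared; flint yes -> prepared; cobalt yes -> prepared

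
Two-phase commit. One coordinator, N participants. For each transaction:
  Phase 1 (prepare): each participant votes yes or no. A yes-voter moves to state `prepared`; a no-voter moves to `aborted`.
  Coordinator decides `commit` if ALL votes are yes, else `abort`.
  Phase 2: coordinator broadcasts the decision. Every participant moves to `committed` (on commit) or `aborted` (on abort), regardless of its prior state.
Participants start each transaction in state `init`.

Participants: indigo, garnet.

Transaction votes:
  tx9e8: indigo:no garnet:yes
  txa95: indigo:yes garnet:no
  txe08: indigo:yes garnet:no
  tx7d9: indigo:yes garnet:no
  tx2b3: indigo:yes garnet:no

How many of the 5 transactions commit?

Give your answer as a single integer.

Answer: 0

Derivation:
tx9e8: no from indigo -> abort (commits=0)
txa95: no from garnet -> abort (commits=0)
txe08: no from garnet -> abort (commits=0)
tx7d9: no from garnet -> abort (commits=0)
tx2b3: no from garnet -> abort (commits=0)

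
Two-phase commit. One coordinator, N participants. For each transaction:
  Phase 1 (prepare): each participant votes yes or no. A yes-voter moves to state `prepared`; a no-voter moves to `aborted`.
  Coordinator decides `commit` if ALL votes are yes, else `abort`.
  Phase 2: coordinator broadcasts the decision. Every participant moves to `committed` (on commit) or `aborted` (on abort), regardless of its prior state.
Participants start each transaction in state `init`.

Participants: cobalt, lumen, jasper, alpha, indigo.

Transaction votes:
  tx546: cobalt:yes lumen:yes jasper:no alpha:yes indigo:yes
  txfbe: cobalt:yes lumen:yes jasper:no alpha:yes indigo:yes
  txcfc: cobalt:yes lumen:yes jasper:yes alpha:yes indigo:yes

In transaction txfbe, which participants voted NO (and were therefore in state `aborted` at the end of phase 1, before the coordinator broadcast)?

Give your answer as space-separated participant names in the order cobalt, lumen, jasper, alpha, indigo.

Txn txfbe phase 1: cobalt yes -> prepared; lumen yes -> prepared; jasper no -> aborted; alpha yes -> prepared; indigo yes -> prepared

Answer: jasper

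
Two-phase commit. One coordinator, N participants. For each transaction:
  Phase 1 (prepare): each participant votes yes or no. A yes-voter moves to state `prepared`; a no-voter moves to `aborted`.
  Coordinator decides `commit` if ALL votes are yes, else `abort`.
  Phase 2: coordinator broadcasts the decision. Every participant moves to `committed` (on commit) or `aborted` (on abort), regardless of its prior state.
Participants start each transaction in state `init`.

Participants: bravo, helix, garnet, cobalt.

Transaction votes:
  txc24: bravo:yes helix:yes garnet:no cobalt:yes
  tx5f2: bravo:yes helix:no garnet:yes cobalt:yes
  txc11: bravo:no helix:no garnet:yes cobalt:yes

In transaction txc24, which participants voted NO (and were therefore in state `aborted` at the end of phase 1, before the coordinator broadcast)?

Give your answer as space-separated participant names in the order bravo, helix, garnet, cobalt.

Answer: garnet

Derivation:
Txn txc24 phase 1: bravo yes -> prepared; helix yes -> prepared; garnet no -> aborted; cobalt yes -> prepared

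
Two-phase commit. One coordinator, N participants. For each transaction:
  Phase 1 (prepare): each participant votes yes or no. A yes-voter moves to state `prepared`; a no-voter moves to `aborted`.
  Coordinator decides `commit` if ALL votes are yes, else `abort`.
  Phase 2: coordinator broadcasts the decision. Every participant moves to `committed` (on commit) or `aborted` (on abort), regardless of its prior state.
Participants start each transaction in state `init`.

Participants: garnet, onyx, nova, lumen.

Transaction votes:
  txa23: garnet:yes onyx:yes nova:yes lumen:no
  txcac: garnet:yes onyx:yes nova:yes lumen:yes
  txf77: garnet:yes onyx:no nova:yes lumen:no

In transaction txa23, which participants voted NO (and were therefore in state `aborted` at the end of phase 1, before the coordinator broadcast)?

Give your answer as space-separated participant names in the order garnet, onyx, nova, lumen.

Txn txa23 phase 1: garnet yes -> prepared; onyx yes -> prepared; nova yes -> prepared; lumen no -> aborted

Answer: lumen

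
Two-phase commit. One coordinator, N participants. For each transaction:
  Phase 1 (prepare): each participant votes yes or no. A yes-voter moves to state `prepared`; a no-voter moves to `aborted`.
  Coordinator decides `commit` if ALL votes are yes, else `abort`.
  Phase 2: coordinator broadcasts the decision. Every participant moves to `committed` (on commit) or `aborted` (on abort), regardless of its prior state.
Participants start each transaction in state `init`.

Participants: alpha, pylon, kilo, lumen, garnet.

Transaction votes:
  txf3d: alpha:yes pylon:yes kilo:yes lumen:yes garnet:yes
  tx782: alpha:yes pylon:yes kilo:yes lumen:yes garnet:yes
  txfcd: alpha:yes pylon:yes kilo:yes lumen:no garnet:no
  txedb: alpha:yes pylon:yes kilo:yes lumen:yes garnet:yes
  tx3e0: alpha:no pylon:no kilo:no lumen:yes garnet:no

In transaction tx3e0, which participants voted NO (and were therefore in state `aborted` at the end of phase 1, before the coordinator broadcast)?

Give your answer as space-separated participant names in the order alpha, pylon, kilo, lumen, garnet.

Txn tx3e0 phase 1: alpha no -> aborted; pylon no -> aborted; kilo no -> aborted; lumen yes -> prepared; garnet no -> aborted

Answer: alpha pylon kilo garnet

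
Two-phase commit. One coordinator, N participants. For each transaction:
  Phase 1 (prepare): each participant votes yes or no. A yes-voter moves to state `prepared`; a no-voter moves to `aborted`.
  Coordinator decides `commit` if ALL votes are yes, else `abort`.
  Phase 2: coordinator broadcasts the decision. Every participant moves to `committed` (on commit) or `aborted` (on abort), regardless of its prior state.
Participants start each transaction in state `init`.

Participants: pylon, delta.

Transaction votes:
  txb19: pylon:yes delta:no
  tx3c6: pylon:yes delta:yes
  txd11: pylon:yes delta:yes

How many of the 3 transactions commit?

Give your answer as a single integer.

txb19: no from delta -> abort (commits=0)
tx3c6: all yes -> commit (commits=1)
txd11: all yes -> commit (commits=2)

Answer: 2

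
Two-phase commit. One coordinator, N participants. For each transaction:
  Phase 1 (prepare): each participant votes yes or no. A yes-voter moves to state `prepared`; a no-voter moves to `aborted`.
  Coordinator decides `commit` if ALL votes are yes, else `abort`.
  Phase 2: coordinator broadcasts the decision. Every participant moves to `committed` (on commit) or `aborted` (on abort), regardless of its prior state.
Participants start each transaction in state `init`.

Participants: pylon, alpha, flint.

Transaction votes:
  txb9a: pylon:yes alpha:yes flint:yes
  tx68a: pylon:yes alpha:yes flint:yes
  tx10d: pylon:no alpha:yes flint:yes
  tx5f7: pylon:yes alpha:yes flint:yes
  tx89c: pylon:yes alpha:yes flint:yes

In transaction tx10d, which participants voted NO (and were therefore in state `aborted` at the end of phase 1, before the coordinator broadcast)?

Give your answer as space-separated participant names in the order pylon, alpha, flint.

Answer: pylon

Derivation:
Txn tx10d phase 1: pylon no -> aborted; alpha yes -> prepared; flint yes -> prepared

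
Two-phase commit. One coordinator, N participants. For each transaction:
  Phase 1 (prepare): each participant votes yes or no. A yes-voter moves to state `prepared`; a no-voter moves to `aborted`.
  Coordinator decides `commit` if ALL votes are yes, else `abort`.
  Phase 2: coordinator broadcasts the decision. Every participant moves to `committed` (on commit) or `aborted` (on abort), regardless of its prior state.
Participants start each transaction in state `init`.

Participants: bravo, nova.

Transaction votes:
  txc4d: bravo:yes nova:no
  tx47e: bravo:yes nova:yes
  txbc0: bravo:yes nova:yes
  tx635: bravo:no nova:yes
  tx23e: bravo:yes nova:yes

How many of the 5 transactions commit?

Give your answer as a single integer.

Answer: 3

Derivation:
txc4d: no from nova -> abort (commits=0)
tx47e: all yes -> commit (commits=1)
txbc0: all yes -> commit (commits=2)
tx635: no from bravo -> abort (commits=2)
tx23e: all yes -> commit (commits=3)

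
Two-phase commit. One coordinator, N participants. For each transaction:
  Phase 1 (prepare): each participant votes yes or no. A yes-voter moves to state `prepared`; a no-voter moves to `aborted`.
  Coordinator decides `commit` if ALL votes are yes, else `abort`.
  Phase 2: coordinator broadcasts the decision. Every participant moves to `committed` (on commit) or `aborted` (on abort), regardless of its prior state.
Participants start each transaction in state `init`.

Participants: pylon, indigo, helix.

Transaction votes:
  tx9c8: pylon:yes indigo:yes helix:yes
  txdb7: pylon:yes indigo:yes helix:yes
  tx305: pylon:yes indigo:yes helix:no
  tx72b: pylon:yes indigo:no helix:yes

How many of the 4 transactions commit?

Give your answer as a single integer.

Answer: 2

Derivation:
tx9c8: all yes -> commit (commits=1)
txdb7: all yes -> commit (commits=2)
tx305: no from helix -> abort (commits=2)
tx72b: no from indigo -> abort (commits=2)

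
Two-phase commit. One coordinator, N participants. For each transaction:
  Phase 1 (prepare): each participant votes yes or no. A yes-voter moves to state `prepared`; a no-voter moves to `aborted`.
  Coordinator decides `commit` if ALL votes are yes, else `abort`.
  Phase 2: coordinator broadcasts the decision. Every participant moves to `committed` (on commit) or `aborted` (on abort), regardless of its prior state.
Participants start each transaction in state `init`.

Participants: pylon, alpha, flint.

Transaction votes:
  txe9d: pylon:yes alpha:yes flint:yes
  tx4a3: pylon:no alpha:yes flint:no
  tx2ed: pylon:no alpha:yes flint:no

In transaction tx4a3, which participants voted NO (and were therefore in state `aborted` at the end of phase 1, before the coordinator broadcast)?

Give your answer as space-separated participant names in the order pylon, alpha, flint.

Txn tx4a3 phase 1: pylon no -> aborted; alpha yes -> prepared; flint no -> aborted

Answer: pylon flint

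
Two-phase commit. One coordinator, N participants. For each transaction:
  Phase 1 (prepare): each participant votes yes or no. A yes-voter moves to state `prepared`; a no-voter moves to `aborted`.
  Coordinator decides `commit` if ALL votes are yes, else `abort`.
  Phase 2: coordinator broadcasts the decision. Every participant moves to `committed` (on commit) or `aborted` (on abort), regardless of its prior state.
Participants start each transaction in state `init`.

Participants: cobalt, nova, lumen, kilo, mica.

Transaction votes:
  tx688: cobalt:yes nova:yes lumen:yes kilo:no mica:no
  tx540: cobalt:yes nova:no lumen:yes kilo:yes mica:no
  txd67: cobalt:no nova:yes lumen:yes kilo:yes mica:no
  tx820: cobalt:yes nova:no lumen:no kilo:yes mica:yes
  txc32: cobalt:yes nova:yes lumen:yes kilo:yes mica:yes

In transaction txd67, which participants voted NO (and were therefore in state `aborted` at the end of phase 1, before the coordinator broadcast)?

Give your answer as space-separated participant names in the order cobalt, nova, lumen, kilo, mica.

Answer: cobalt mica

Derivation:
Txn txd67 phase 1: cobalt no -> aborted; nova yes -> prepared; lumen yes -> prepared; kilo yes -> prepared; mica no -> aborted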